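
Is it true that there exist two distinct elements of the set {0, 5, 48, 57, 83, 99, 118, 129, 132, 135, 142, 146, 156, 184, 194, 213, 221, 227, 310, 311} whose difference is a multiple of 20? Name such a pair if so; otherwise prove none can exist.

Two integers differ by a multiple of 20 exactly when they have the same residue mod 20. The residues are 0↦0, 5↦5, 48↦8, 57↦17, 83↦3, 99↦19, 118↦18, 129↦9, 132↦12, 135↦15, 142↦2, 146↦6, 156↦16, 184↦4, 194↦14, 213↦13, 221↦1, 227↦7, 310↦10, 311↦11.
No residue repeats among the 20 elements, so no pair has difference ≡ 0 (mod 20).

No, no such pair exists.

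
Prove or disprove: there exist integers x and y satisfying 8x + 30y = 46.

Every value of 8x + 30y is a multiple of gcd(8, 30) = 2; since 2 ∣ 46, solutions exist.
Dividing through by 2 reduces the equation to 4x + 15y = 23.
Euclidean algorithm: 15 = 3·4 + 3, 4 = 1·3 + 1, 3 = 3·1 + 0.
Back-substituting, 1 = 4 − 1·3 = 4 − (15 − 3·4) = −15 + 4·4; that is, 4·4 + 15·(-1) = 1.
Times 23: 4·92 + 15·(-23) = 23, so (92, -23) solves it.
Shifting by a multiple of (15, −4) keeps it a solution: x = 92 − 6·15 = 2, y = -23 + 6·4 = 1.
Check: 8·2 + 30·1 = 16 + 30 = 46. ✓

x = 2, y = 1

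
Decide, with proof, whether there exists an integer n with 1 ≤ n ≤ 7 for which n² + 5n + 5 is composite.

n = 5

At n = 5: 5² + 5·5 + 5 = 55 = 5·11, which is composite.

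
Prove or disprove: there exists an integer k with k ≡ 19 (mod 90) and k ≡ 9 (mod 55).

k = 559

The moduli are not coprime: gcd(90, 55) = 5. Compatibility requires 5 ∣ (9 − 19) = -10, which holds, so solutions exist.
The integers ≡ 19 (mod 90) are 19, 109, 199, 289, 379, 469, 559, …; their remainders mod 55 are 19, 54, 34, 14, 49, 29, 9, so k = 559 is the first that is ≡ 9 (mod 55).
Check: 559 mod 90 = 19, 559 mod 55 = 9. ✓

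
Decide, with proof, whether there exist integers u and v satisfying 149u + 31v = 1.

Since gcd(149, 31) = 1, every integer is an integer combination of 149 and 31.
Dividing repeatedly: 149 = 4·31 + 25, 31 = 1·25 + 6, 25 = 4·6 + 1, 6 = 6·1 + 0.
Unwinding: 1 = 25 − 4·6 = 25 − 4·(31 − 1·25) = −4·31 + 5·25 = −4·31 + 5·(149 − 4·31) = 5·149 − 24·31, i.e. 149·5 + 31·(-24) = 1.
So (u, v) = (5, -24) is a solution.
Indeed 149·5 + 31·(-24) = 745 − 744 = 1.

u = 5, v = -24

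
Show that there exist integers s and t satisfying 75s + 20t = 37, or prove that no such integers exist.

Any value of 75s + 20t is a multiple of gcd(75, 20) = 5.
But 37 = 5·7 + 2, so 5 ∤ 37.
Therefore 75s + 20t = 37 has no solution in integers.

No such integers exist.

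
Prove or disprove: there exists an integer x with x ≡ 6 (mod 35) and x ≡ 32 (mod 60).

Both moduli are multiples of 5 = gcd(35, 60), so any solution would satisfy x ≡ 6 and x ≡ 32 modulo 5 simultaneously.
But 6 mod 5 = 1 while 32 mod 5 = 2, a contradiction.
Hence the system has no solution.

There is no such integer.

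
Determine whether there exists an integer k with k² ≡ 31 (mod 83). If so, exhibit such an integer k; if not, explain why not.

k = 23

Take k = 23. Then 23² = 529 = 6·83 + 31, so 23² ≡ 31 (mod 83).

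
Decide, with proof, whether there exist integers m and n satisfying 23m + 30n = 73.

23 and 30 are coprime, so 23m + 30n ranges over all of ℤ.
Dividing repeatedly: 30 = 1·23 + 7, 23 = 3·7 + 2, 7 = 3·2 + 1, 2 = 2·1 + 0.
Working back up the chain: 1 = 7 − 3·2 = 7 − 3·(23 − 3·7) = −3·23 + 10·7 = −3·23 + 10·(30 − 1·23) = 10·30 − 13·23. So 23·(-13) + 30·10 = 1.
Multiplying through by 73: m = (-13)·73 = -949, n = 10·73 = 730 is a solution.
Shifting by a multiple of (30, −23) keeps it a solution: m = -949 + 32·30 = 11, n = 730 − 32·23 = -6.
Check: 23·11 + 30·(-6) = 253 − 180 = 73. ✓

m = 11, n = -6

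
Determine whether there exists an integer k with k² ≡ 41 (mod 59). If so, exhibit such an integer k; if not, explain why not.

k = 49 works: 49² = 2401, and 2401 − 41 = 2360 = 40·59.

k = 49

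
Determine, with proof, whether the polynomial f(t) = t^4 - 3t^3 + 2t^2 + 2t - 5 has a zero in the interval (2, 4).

Such a root exists.

f(2) = -1 and f(4) = 99, which have opposite signs.
f is continuous everywhere (it is a polynomial), in particular on [2, 4].
By the Intermediate Value Theorem f must vanish at some point of (2, 4).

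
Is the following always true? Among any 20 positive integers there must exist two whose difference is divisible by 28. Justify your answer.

Take the 20 consecutive integers 55, 56, …, 74: their residues mod 28 are all distinct because 20 ≤ 28.
The differences between them range over 1, …, 19, none of which is divisible by 28.

No; for instance {55, 56, 57, 58, 59, 60, 61, 62, 63, 64, 65, 66, 67, 68, 69, 70, 71, 72, 73, 74} is a counterexample.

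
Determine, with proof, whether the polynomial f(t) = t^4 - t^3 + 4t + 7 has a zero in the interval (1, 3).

f has no root in that interval.

f(1) = 11 and f(3) = 73, both positive, so a sign-change argument is unavailable; we show f keeps this sign on the whole interval.
Shift to the endpoint 1: with t = 1 + u (0 < u < 2), one computes f(1 + u) = u^4 + 3u^3 + 3u^2 + 5u + 11.
The nonzero coefficients here are all positive, so for u > 0 every term is positive (or zero), and the constant term 11 is strictly positive.
Therefore f(t) > 0 throughout (1, 3), and f has no zero there.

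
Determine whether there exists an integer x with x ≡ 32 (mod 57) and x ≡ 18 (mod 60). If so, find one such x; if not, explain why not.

gcd(57, 60) = 3. If x ≡ 32 (mod 57) and x ≡ 18 (mod 60), then x ≡ 32 (mod 3) and x ≡ 18 (mod 3).
However 32 ≡ 2 and 18 ≡ 0 (mod 3), and 2 ≠ 0.
Therefore no such x exists.

There is no such integer.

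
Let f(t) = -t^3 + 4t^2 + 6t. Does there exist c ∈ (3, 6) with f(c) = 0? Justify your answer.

Yes, f has a root in the interval.

f(3) = 27 and f(6) = -36, which have opposite signs.
f is continuous everywhere (it is a polynomial), in particular on [3, 6].
The Intermediate Value Theorem then guarantees some c ∈ (3, 6) with f(c) = 0.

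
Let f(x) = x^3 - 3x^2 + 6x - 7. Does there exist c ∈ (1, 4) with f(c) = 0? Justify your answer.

f(1) = -3 and f(4) = 33, which have opposite signs.
Since f is a polynomial it is continuous on [1, 4].
By the Intermediate Value Theorem, f takes the value 0 somewhere in the open interval.

Yes, such a c exists.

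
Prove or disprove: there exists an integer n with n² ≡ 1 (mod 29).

n = 28

n = 28 works: 28² = 784, and 784 − 1 = 783 = 27·29.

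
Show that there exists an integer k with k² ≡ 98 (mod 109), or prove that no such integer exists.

There is no such integer.

Apply Euler's criterion with the prime 109: 98 is a quadratic residue iff 98^54 ≡ 1 (mod 109), and a non-residue iff it is ≡ −1.
Squaring successively (mod 109): 98^2 = 9604 ≡ 12; 98^4 ≡ 12² = 144 ≡ 35; 98^8 ≡ 35² = 1225 ≡ 26; 98^16 ≡ 26² = 676 ≡ 22; 98^32 ≡ 22² = 484 ≡ 48.
Since 54 = 32 + 16 + 4 + 2, 98^54 ≡ 48 · 22 · 35 · 12; multiplying out mod 109: 48·22 = 1056 ≡ 75, then 75·35 = 2625 ≡ 9, then 9·12 = 108 ≡ 108. Thus 98^54 ≡ 108 ≡ −1 (mod 109).
By Euler's criterion 98 is a quadratic non-residue mod 109: no k satisfies k² ≡ 98 (mod 109).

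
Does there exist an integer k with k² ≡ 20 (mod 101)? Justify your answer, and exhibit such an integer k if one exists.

k = 90

k = 90 works: 90² = 8100, and 8100 − 20 = 8080 = 80·101.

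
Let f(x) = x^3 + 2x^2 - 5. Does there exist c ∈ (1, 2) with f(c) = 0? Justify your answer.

f(1) = -2 and f(2) = 11, which have opposite signs.
As a polynomial, f is continuous on every closed interval.
The Intermediate Value Theorem then guarantees some c ∈ (1, 2) with f(c) = 0.

Such a root exists.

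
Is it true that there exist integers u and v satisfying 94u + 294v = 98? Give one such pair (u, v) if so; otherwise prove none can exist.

u = 98, v = -31

Every value of 94u + 294v is a multiple of gcd(94, 294) = 2; since 2 ∣ 98, solutions exist.
Dividing through by 2 reduces the equation to 47u + 147v = 49.
Euclidean algorithm: 147 = 3·47 + 6, 47 = 7·6 + 5, 6 = 1·5 + 1, 5 = 5·1 + 0.
Back-substituting, 1 = 6 − 1·5 = 6 − (47 − 7·6) = −47 + 8·6 = −47 + 8·(147 − 3·47) = 8·147 − 25·47; that is, 47·(-25) + 147·8 = 1.
Times 49: 47·(-1225) + 147·392 = 49, so (-1225, 392) solves it.
Shifting by a multiple of (147, −47) keeps it a solution: u = -1225 + 9·147 = 98, v = 392 − 9·47 = -31.
Indeed 94·98 + 294·(-31) = 9212 − 9114 = 98.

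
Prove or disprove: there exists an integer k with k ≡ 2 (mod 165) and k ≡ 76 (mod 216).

Both moduli are multiples of 3 = gcd(165, 216), so any solution would satisfy k ≡ 2 and k ≡ 76 modulo 3 simultaneously.
However 2 ≡ 2 and 76 ≡ 1 (mod 3), and 2 ≠ 1.
Hence the system has no solution.

There is no such integer.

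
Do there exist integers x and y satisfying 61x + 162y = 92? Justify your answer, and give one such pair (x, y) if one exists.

Since gcd(61, 162) = 1, every integer is an integer combination of 61 and 162.
Run the Euclidean algorithm on 162 and 61: 162 = 2·61 + 40, 61 = 1·40 + 21, 40 = 1·21 + 19, 21 = 1·19 + 2, 19 = 9·2 + 1, 2 = 2·1 + 0.
Working back up the chain: 1 = 19 − 9·2 = 19 − 9·(21 − 1·19) = −9·21 + 10·19 = −9·21 + 10·(40 − 1·21) = 10·40 − 19·21 = 10·40 − 19·(61 − 1·40) = −19·61 + 29·40 = −19·61 + 29·(162 − 2·61) = 29·162 − 77·61. So 61·(-77) + 162·29 = 1.
Times 92: 61·(-7084) + 162·2668 = 92, so (-7084, 2668) solves it.
The general solution is x = -7084 + 162k, y = 2668 − 61k; taking k = 44 gives the smaller pair x = 44, y = -16.
Check: 61·44 + 162·(-16) = 2684 − 2592 = 92. ✓

x = 44, y = -16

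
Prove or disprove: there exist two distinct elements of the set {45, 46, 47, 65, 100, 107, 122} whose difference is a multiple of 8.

Residues mod 8: 45↦5, 46↦6, 47↦7, 65↦1, 100↦4, 107↦3, 122↦2.
All 7 residues are distinct, so no two elements differ by a multiple of 8.

No such pair exists.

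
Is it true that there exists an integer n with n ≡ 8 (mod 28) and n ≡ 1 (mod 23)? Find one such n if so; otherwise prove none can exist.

gcd(28, 23) = 1, so the Chinese Remainder Theorem guarantees exactly one residue class mod 644 satisfying both.
Write n = 8 + 28t and require 8 + 28t ≡ 1 (mod 23), i.e. 28t ≡ 16 (mod 23).
28 ≡ 5 (mod 23), so this reads 5t ≡ 16 (mod 23). Invert 5 mod 23 by the Euclidean algorithm: 23 = 4·5 + 3, 5 = 1·3 + 2, 3 = 1·2 + 1, 2 = 2·1 + 0; back-substituting, 1 = 3 − 1·2 = 3 − (5 − 1·3) = −5 + 2·3 = −5 + 2·(23 − 4·5) = 2·23 − 9·5. Hence 5·(-9) ≡ 1, so 5⁻¹ ≡ -9 ≡ 14 (mod 23).
Multiplying by 14: t ≡ 14·16 = 224 ≡ 17 (mod 23).
Taking t = 17 gives n = 8 + 28·17 = 484.
Indeed 484 ≡ 8 (mod 28) and 484 ≡ 1 (mod 23).

n = 484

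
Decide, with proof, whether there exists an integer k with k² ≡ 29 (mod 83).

k = 19

k = 19 works: 19² = 361, and 361 − 29 = 332 = 4·83.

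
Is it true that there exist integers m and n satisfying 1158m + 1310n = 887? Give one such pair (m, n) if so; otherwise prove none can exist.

No, no such integers exist.

Both 1158 and 1310 are divisible by gcd(1158, 1310) = 2, hence so is any combination 1158m + 1310n.
But 887 = 2·443 + 1, so 2 ∤ 887.
Hence no integers m, n satisfy the equation.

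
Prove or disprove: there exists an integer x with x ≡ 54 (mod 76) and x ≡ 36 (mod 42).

The moduli are not coprime: gcd(76, 42) = 2. Compatibility requires 2 ∣ (36 − 54) = -18, which holds, so solutions exist.
Put x = 54 + 76t, so we need 76t ≡ 24 (mod 42), equivalently (divide by 2) 38t ≡ 12 (mod 21).
38 ≡ 17 (mod 21), so this reads 17t ≡ 12 (mod 21). Since 17·5 = 85 = 4·21 + 1, the inverse of 17 mod 21 is 5.
Multiplying by 5: t ≡ 5·12 = 60 ≡ 18 (mod 21).
Then x = 54 + 76·18 = 1422.
Indeed 1422 ≡ 54 (mod 76) and 1422 ≡ 36 (mod 42).

x = 1422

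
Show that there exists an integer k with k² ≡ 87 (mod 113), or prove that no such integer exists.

Take k = 58. Then 58² = 3364 = 29·113 + 87, so 58² ≡ 87 (mod 113).

k = 58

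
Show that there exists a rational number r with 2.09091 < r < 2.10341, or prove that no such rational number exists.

Scale by 10: the interval becomes (20.90910, 21.03410), which contains the integer 21.
Dividing back, 2.09091 < 21/10 < 2.10341, and 21/10 is rational.

r = 21/10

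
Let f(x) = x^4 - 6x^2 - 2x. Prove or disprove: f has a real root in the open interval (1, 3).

f(1) = -7 and f(3) = 21, which have opposite signs.
Since f is a polynomial it is continuous on [1, 3].
By the Intermediate Value Theorem f must vanish at some point of (1, 3).

Such a root exists.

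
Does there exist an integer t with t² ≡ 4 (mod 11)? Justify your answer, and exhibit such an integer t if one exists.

t = 9 works: 9² = 81, and 81 − 4 = 77 = 7·11.

t = 9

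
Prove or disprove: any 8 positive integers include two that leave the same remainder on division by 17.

No, the set {23, 24, 25, 26, 27, 28, 29, 30} is a counterexample.

Take the 8 consecutive integers 23, 24, …, 30: their residues mod 17 are all distinct because 8 ≤ 17.
Hence this collection has no pair with equal remainders mod 17, disproving the claim.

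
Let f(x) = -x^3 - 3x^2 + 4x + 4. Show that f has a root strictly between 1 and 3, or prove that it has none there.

f(1) = 4 and f(3) = -38, which have opposite signs.
As a polynomial, f is continuous on every closed interval.
By the Intermediate Value Theorem f must vanish at some point of (1, 3).

Yes, f has a root in the interval.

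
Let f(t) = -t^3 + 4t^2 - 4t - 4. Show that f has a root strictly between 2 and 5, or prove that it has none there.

The endpoint values f(2) = -4 and f(5) = -49 are both negative. Claim: f(t) < 0 for every t in (2, 5).
Shift to the endpoint 2: with t = 2 + u (0 < u < 3), one computes f(2 + u) = -u^3 - 2u^2 - 4.
All 3 nonzero coefficients of this polynomial in u are negative; hence for u > 0 the value is a sum of negative terms (the constant -4 among them).
So f is strictly negative on (2, 5); no root exists in the interval.

No.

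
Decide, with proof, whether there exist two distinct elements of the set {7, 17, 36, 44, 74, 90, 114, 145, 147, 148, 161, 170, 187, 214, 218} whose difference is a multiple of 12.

Reduce each element mod 12: 7↦7, 17↦5, 36↦0, 44↦8, 74↦2, 90↦6, 114↦6, 145↦1, 147↦3, 148↦4, 161↦5, 170↦2, 187↦7, 214↦10, 218↦2. The residue 7 repeats (at 7 and 187), and 187 − 7 = 180 = 15·12.

Yes: 7 and 187.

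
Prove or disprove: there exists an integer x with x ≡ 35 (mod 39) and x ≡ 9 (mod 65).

x = 74

The moduli are not coprime: gcd(39, 65) = 13. Compatibility requires 13 ∣ (9 − 35) = -26, which holds, so solutions exist.
The integers ≡ 35 (mod 39) are 35, 74, …; their remainders mod 65 are 35, 9, so x = 74 is the first that is ≡ 9 (mod 65).
Indeed 74 ≡ 35 (mod 39) and 74 ≡ 9 (mod 65).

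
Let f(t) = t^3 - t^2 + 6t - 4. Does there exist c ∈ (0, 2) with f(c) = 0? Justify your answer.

f(0) = -4 and f(2) = 12, which have opposite signs.
Since f is a polynomial it is continuous on [0, 2].
By the Intermediate Value Theorem f must vanish at some point of (0, 2).

Yes, f has a root in the interval.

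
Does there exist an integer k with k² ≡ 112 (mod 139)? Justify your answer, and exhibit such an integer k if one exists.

k = 23

Take k = 23. Then 23² = 529 = 3·139 + 112, so 23² ≡ 112 (mod 139).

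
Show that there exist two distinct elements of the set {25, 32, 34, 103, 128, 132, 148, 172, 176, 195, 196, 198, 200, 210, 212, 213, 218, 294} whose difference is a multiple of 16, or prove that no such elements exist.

32 and 128 are such a pair.

Reduce each element mod 16: 25↦9, 32↦0, 34↦2, 103↦7, 128↦0, 132↦4, 148↦4, 172↦12, 176↦0, 195↦3, 196↦4, 198↦6, 200↦8, 210↦2, 212↦4, 213↦5, 218↦10, 294↦6. The residue 0 repeats (at 32 and 128), and 128 − 32 = 96 = 6·16.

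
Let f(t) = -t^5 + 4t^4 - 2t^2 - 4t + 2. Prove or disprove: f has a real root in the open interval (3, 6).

f(3) = 53 and f(6) = -2686, which have opposite signs.
Since f is a polynomial it is continuous on [3, 6].
By the Intermediate Value Theorem f must vanish at some point of (3, 6).

Such a root exists.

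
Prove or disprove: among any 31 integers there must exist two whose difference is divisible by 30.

Each integer lies in one of the 30 residue classes modulo 30.
Placing 31 integers into 30 classes, some class receives at least two — say a and b.
Then a ≡ b (mod 30), i.e. 30 ∣ (a − b).

Yes, this is always true.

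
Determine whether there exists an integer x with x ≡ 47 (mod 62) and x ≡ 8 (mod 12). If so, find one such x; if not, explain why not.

gcd(62, 12) = 2. If x ≡ 47 (mod 62) and x ≡ 8 (mod 12), then x ≡ 47 (mod 2) and x ≡ 8 (mod 2).
However 47 ≡ 1 and 8 ≡ 0 (mod 2), and 1 ≠ 0.
Hence the system has no solution.

No such integer exists.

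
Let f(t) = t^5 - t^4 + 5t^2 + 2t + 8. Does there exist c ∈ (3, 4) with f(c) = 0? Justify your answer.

The endpoint values f(3) = 221 and f(4) = 864 are both positive. Claim: f(t) > 0 for every t in (3, 4).
Substitute t = 3 + u, where 0 < u < 1 on the interval. Expanding, f(3 + u) = u^5 + 14u^4 + 78u^3 + 221u^2 + 329u + 221.
The nonzero coefficients here are all positive, so for u > 0 every term is positive (or zero), and the constant term 221 is strictly positive.
So f is strictly positive on (3, 4); no root exists in the interval.

f has no root in that interval.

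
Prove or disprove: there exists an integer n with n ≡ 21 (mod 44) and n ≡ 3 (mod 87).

n = 2265

gcd(44, 87) = 1, so the Chinese Remainder Theorem guarantees exactly one residue class mod 3828 satisfying both.
Write n = 21 + 44t and require 21 + 44t ≡ 3 (mod 87), i.e. 44t ≡ 69 (mod 87).
To invert 44 modulo 87: 87 = 1·44 + 43, 44 = 1·43 + 1, 43 = 43·1 + 0, and unwinding, 1 = 44 − 1·43 = 44 − (87 − 1·44) = −87 + 2·44. Thus 44⁻¹ ≡ 2 (mod 87).
Multiplying by 2: t ≡ 2·69 = 138 ≡ 51 (mod 87).
Taking t = 51 gives n = 21 + 44·51 = 2265.
Indeed 2265 ≡ 21 (mod 44) and 2265 ≡ 3 (mod 87).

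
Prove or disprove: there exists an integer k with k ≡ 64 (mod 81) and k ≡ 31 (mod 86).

k = 3385

gcd(81, 86) = 1, so the Chinese Remainder Theorem guarantees exactly one residue class mod 6966 satisfying both.
Write k = 64 + 81t and require 64 + 81t ≡ 31 (mod 86), i.e. 81t ≡ 53 (mod 86).
Note 81·17 = 1377 ≡ 1 (mod 86) (as 1377 − 1 = 16·86), so 81⁻¹ ≡ 17.
Therefore t ≡ 17·53 = 901 ≡ 41 (mod 86).
With t = 41: k = 64 + 81·41 = 3385.
Verify: 3385 = 41·81 + 64 and 3385 = 39·86 + 31. ✓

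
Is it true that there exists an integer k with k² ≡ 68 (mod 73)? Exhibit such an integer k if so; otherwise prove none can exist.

73 is prime, so by Euler's criterion 68 is a square mod 73 iff 68^((73−1)/2) = 68^36 ≡ 1 (mod 73).
Repeated squaring mod 73: 68^2 = 4624 ≡ 25; 68^4 ≡ 25² = 625 ≡ 41; 68^8 ≡ 41² = 1681 ≡ 2; 68^16 ≡ 2² = 4 ≡ 4; 68^32 ≡ 4² = 16 ≡ 16.
Since 36 = 32 + 4, 68^36 ≡ 16 · 41; multiplying out mod 73: 16·41 = 656 ≡ 72. Thus 68^36 ≡ 72 ≡ −1 (mod 73).
By Euler's criterion 68 is a quadratic non-residue mod 73: no k satisfies k² ≡ 68 (mod 73).

No such integer exists.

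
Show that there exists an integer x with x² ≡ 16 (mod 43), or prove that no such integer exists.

x = 4

Take x = 4. Then 4² = 16, and since 0 ≤ 16 < 43 this is already reduced: 4² ≡ 16 (mod 43).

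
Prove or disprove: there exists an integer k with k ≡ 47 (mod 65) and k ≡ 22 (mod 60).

Here gcd(65, 60) = 5, and both 47 and 22 leave remainder 2 mod 5, so the system is consistent.
List candidates k ≡ 47 (mod 65): 47, 112, 177, 242, 307, 372, 437, 502. Modulo 60 these are 47, 52, 57, 2, 7, 12, 17, 22; 502 gives 22 as required.
Check: 502 mod 65 = 47, 502 mod 60 = 22. ✓

k = 502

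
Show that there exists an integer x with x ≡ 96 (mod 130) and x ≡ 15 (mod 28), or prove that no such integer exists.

There is no such integer.

gcd(130, 28) = 2. If x ≡ 96 (mod 130) and x ≡ 15 (mod 28), then x ≡ 96 (mod 2) and x ≡ 15 (mod 2).
But 96 mod 2 = 0 while 15 mod 2 = 1, a contradiction.
Therefore no such x exists.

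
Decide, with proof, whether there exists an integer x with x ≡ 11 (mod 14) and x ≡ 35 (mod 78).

Here gcd(14, 78) = 2, and both 11 and 35 leave remainder 1 mod 2, so the system is consistent.
Write x = 11 + 14t. Then 14t ≡ 35 − 11 ≡ 24 (mod 78); dividing through by 2 gives 7t ≡ 12 (mod 39).
Since 7·28 = 196 = 5·39 + 1, the inverse of 7 mod 39 is 28.
Therefore t ≡ 28·12 = 336 ≡ 24 (mod 39).
Then x = 11 + 14·24 = 347.
Indeed 347 ≡ 11 (mod 14) and 347 ≡ 35 (mod 78).

x = 347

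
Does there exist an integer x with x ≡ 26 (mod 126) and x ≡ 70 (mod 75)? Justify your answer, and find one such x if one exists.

No such integer exists.

gcd(126, 75) = 3. If x ≡ 26 (mod 126) and x ≡ 70 (mod 75), then x ≡ 26 (mod 3) and x ≡ 70 (mod 3).
These are incompatible: 26 − 70 = -44 is not divisible by 3.
So no integer satisfies both congruences.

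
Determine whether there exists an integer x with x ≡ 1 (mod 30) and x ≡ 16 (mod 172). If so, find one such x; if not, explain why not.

Both moduli are multiples of 2 = gcd(30, 172), so any solution would satisfy x ≡ 1 and x ≡ 16 modulo 2 simultaneously.
But 1 mod 2 = 1 while 16 mod 2 = 0, a contradiction.
Therefore no such x exists.

No, no such integer exists.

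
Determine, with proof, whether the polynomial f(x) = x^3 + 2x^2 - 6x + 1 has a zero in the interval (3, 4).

f(3) = 28 and f(4) = 73, both positive, so a sign-change argument is unavailable; we show f keeps this sign on the whole interval.
Substitute x = 3 + u, where 0 < u < 1 on the interval. Expanding, f(3 + u) = u^3 + 11u^2 + 33u + 28.
All 4 nonzero coefficients of this polynomial in u are positive; hence for u > 0 the value is a sum of positive terms (the constant 28 among them).
So f is strictly positive on (3, 4); no root exists in the interval.

No such root exists.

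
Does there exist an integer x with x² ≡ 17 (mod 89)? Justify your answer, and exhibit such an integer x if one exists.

x = 27

x = 27 works: 27² = 729, and 729 − 17 = 712 = 8·89.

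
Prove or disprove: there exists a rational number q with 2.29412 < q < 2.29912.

Look for a denominator N such that an integer falls strictly between N·2.29412 and N·2.29912. N = 27 works: 27·2.29412 = 61.94124 < 62 < 62.07624 = 27·2.29912.
Hence 62/27 is a rational number with 2.29412 < 62/27 < 2.29912.

q = 62/27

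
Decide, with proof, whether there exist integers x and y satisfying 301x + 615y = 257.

Since gcd(301, 615) = 1, every integer is an integer combination of 301 and 615.
Run the Euclidean algorithm on 615 and 301: 615 = 2·301 + 13, 301 = 23·13 + 2, 13 = 6·2 + 1, 2 = 2·1 + 0.
Back-substituting, 1 = 13 − 6·2 = 13 − 6·(301 − 23·13) = −6·301 + 139·13 = −6·301 + 139·(615 − 2·301) = 139·615 − 284·301; that is, 301·(-284) + 615·139 = 1.
Scaling by 257 gives the particular solution (x, y) = (-72988, 35723).
Adding 119·615 to x and subtracting 119·301 from y gives the tidier solution (197, -96).
Indeed 301·197 + 615·(-96) = 59297 − 59040 = 257.

x = 197, y = -96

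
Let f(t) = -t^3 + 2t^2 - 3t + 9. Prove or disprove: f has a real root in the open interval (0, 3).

Yes, f has a root in the interval.

f(0) = 9 and f(3) = -9, which have opposite signs.
As a polynomial, f is continuous on every closed interval.
By the Intermediate Value Theorem f must vanish at some point of (0, 3).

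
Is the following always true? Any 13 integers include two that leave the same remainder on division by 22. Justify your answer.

Take the 13 consecutive integers 79, 80, …, 91: their residues mod 22 are all distinct because 13 ≤ 22.
So no two of them leave the same remainder on division by 22; the claim fails for this set.

No, the set {79, 80, 81, 82, 83, 84, 85, 86, 87, 88, 89, 90, 91} is a counterexample.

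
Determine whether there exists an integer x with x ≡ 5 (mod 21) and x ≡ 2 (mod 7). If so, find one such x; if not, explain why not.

No such integer exists.

Both moduli are multiples of 7 = gcd(21, 7), so any solution would satisfy x ≡ 5 and x ≡ 2 modulo 7 simultaneously.
But 5 mod 7 = 5 while 2 mod 7 = 2, a contradiction.
Therefore no such x exists.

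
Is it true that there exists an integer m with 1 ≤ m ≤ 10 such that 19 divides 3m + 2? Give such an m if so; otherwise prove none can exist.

There is no such integer m in that range.

The values of 3m + 2 for m = 1, 2, …, 10 are 5, 8, 11, 14, 17, 20, 23, 26, 29, 32; reduced mod 19 these are 5, 8, 11, 14, 17, 1, 4, 7, 10, 13.
None is 0, so 19 never divides 3m + 2 on this range.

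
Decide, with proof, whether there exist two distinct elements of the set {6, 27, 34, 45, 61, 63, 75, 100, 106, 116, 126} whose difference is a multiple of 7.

6 mod 7 = 6 and 27 mod 7 = 6, so 27 − 6 = 21 = 3·7.

Yes: 6 and 27.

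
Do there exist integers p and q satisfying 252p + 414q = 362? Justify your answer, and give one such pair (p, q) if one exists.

There are no such integers.

Any value of 252p + 414q is a multiple of gcd(252, 414) = 18.
But 362 is not a multiple of 18 (it leaves remainder 2).
So the equation is unsolvable over ℤ.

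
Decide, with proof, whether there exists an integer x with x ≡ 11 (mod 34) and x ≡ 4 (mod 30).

No, no such integer exists.

gcd(34, 30) = 2. If x ≡ 11 (mod 34) and x ≡ 4 (mod 30), then x ≡ 11 (mod 2) and x ≡ 4 (mod 2).
These are incompatible: 11 − 4 = 7 is not divisible by 2.
Therefore no such x exists.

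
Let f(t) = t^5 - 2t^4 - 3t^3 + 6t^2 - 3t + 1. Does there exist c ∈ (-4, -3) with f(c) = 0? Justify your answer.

No such root exists.

f(-4) = -1235 and f(-3) = -260, both negative, so a sign-change argument is unavailable; we show f keeps this sign on the whole interval.
Shift to the endpoint -3: with t = -3 − u (0 < u < 1), one computes f(-3 − u) = -u^5 - 17u^4 - 111u^3 - 345u^2 - 501u - 260.
All 6 nonzero coefficients of this polynomial in u are negative; hence for u > 0 the value is a sum of negative terms (the constant -260 among them).
Therefore f(t) < 0 throughout (-4, -3), and f has no zero there.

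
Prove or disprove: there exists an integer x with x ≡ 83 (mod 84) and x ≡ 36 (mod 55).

x = 3611

gcd(84, 55) = 1, so the Chinese Remainder Theorem guarantees exactly one residue class mod 4620 satisfying both.
Any solution of the first congruence is x = 83 + 84t; substituting into the second, 84t ≡ 36 − 83 ≡ 8 (mod 55).
84 ≡ 29 (mod 55), so this reads 29t ≡ 8 (mod 55). Note 29·19 = 551 ≡ 1 (mod 55) (as 551 − 1 = 10·55), so 29⁻¹ ≡ 19.
Multiplying by 19: t ≡ 19·8 = 152 ≡ 42 (mod 55).
With t = 42: x = 83 + 84·42 = 3611.
Check: 3611 mod 84 = 83, 3611 mod 55 = 36. ✓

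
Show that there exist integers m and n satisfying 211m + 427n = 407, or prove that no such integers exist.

m = 8, n = -3

Since gcd(211, 427) = 1, every integer is an integer combination of 211 and 427.
Run the Euclidean algorithm on 427 and 211: 427 = 2·211 + 5, 211 = 42·5 + 1, 5 = 5·1 + 0.
Unwinding: 1 = 211 − 42·5 = 211 − 42·(427 − 2·211) = −42·427 + 85·211, i.e. 211·85 + 427·(-42) = 1.
Scaling by 407 gives the particular solution (m, n) = (34595, -17094).
The general solution is m = 34595 + 427k, n = -17094 − 211k; taking k = -81 gives the smaller pair m = 8, n = -3.
Check: 211·8 + 427·(-3) = 1688 − 1281 = 407. ✓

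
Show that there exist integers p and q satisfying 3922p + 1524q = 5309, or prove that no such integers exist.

gcd(3922, 1524) = 2, so every integer of the form 3922p + 1524q is a multiple of 2.
However 5309 leaves remainder 1 on division by 2.
So the equation is unsolvable over ℤ.

No, no such integers exist.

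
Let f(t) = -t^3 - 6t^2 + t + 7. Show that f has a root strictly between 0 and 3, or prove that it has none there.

f(0) = 7 and f(3) = -71, which have opposite signs.
As a polynomial, f is continuous on every closed interval.
By the Intermediate Value Theorem f must vanish at some point of (0, 3).

Such a root exists.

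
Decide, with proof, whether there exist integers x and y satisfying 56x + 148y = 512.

x = 25, y = -6

Since gcd(56, 148) = 4 and 512 = 4·128, Bézout's identity guarantees a solution.
Dividing through by 4 reduces the equation to 14x + 37y = 128.
Run the Euclidean algorithm on 37 and 14: 37 = 2·14 + 9, 14 = 1·9 + 5, 9 = 1·5 + 4, 5 = 1·4 + 1, 4 = 4·1 + 0.
Unwinding: 1 = 5 − 1·4 = 5 − (9 − 1·5) = −9 + 2·5 = −9 + 2·(14 − 1·9) = 2·14 − 3·9 = 2·14 − 3·(37 − 2·14) = −3·37 + 8·14, i.e. 14·8 + 37·(-3) = 1.
Multiplying through by 128: x = 8·128 = 1024, y = (-3)·128 = -384 is a solution.
The general solution is x = 1024 + 37k, y = -384 − 14k; taking k = -27 gives the smaller pair x = 25, y = -6.
Check: 56·25 + 148·(-6) = 1400 − 888 = 512. ✓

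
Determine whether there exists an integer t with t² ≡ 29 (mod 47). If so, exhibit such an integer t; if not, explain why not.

There is no such integer.

47 is prime, so by Euler's criterion 29 is a square mod 47 iff 29^((47−1)/2) = 29^23 ≡ 1 (mod 47).
Repeated squaring mod 47: 29^2 = 841 ≡ 42; 29^4 ≡ 42² = 1764 ≡ 25; 29^8 ≡ 25² = 625 ≡ 14; 29^16 ≡ 14² = 196 ≡ 8.
Since 23 = 16 + 4 + 2 + 1, 29^23 ≡ 8 · 25 · 42 · 29; multiplying out mod 47: 8·25 = 200 ≡ 12, then 12·42 = 504 ≡ 34, then 34·29 = 986 ≡ 46. Thus 29^23 ≡ 46 ≡ −1 (mod 47).
The value −1 means 29 is a non-residue modulo 47, so t² ≡ 29 (mod 47) is impossible.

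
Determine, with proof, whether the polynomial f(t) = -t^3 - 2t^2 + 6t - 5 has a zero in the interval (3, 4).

f(3) = -32 and f(4) = -77, both negative, so a sign-change argument is unavailable; we show f keeps this sign on the whole interval.
Shift to the endpoint 3: with t = 3 + u (0 < u < 1), one computes f(3 + u) = -u^3 - 11u^2 - 33u - 32.
All 4 nonzero coefficients of this polynomial in u are negative; hence for u > 0 the value is a sum of negative terms (the constant -32 among them).
Therefore f(t) < 0 throughout (3, 4), and f has no zero there.

f has no root in that interval.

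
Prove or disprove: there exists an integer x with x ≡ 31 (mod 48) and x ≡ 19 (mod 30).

The moduli are not coprime: gcd(48, 30) = 6. Compatibility requires 6 ∣ (19 − 31) = -12, which holds, so solutions exist.
Step through x = 31, 31 + 48, 31 + 2·48, …: the values 31, 79 reduce mod 30 to 1, 19. The value 79 hits 19.
Verify: 79 = 1·48 + 31 and 79 = 2·30 + 19. ✓

x = 79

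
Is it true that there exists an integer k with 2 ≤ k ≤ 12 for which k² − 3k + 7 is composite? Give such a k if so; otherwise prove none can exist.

At k = 10: 10² − 3·10 + 7 = 77 = 7·11, which is composite.

k = 10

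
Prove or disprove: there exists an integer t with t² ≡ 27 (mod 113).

113 is prime, so by Euler's criterion 27 is a square mod 113 iff 27^((113−1)/2) = 27^56 ≡ 1 (mod 113).
Squaring successively (mod 113): 27^2 = 729 ≡ 51; 27^4 ≡ 51² = 2601 ≡ 2; 27^8 ≡ 2² = 4 ≡ 4; 27^16 ≡ 4² = 16 ≡ 16; 27^32 ≡ 16² = 256 ≡ 30.
Since 56 = 32 + 16 + 8, 27^56 ≡ 30 · 16 · 4; multiplying out mod 113: 30·16 = 480 ≡ 28, then 28·4 = 112 ≡ 112. Thus 27^56 ≡ 112 ≡ −1 (mod 113).
By Euler's criterion 27 is a quadratic non-residue mod 113: no t satisfies t² ≡ 27 (mod 113).

There is no such integer.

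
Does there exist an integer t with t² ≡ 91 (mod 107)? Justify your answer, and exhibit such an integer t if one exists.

Apply Euler's criterion with the prime 107: 91 is a quadratic residue iff 91^53 ≡ 1 (mod 107), and a non-residue iff it is ≡ −1.
Repeated squaring mod 107: 91^2 = 8281 ≡ 42; 91^4 ≡ 42² = 1764 ≡ 52; 91^8 ≡ 52² = 2704 ≡ 29; 91^16 ≡ 29² = 841 ≡ 92; 91^32 ≡ 92² = 8464 ≡ 11.
Since 53 = 32 + 16 + 4 + 1, 91^53 ≡ 11 · 92 · 52 · 91; multiplying out mod 107: 11·92 = 1012 ≡ 49, then 49·52 = 2548 ≡ 87, then 87·91 = 7917 ≡ 106. Thus 91^53 ≡ 106 ≡ −1 (mod 107).
By Euler's criterion 91 is a quadratic non-residue mod 107: no t satisfies t² ≡ 91 (mod 107).

There is no such integer.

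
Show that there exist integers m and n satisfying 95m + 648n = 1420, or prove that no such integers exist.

95 and 648 are coprime, so 95m + 648n ranges over all of ℤ.
Run the Euclidean algorithm on 648 and 95: 648 = 6·95 + 78, 95 = 1·78 + 17, 78 = 4·17 + 10, 17 = 1·10 + 7, 10 = 1·7 + 3, 7 = 2·3 + 1, 3 = 3·1 + 0.
Working back up the chain: 1 = 7 − 2·3 = 7 − 2·(10 − 1·7) = −2·10 + 3·7 = −2·10 + 3·(17 − 1·10) = 3·17 − 5·10 = 3·17 − 5·(78 − 4·17) = −5·78 + 23·17 = −5·78 + 23·(95 − 1·78) = 23·95 − 28·78 = 23·95 − 28·(648 − 6·95) = −28·648 + 191·95. So 95·191 + 648·(-28) = 1.
Scaling by 1420 gives the particular solution (m, n) = (271220, -39760).
Shifting by a multiple of (648, −95) keeps it a solution: m = 271220 − 418·648 = 356, n = -39760 + 418·95 = -50.
Indeed 95·356 + 648·(-50) = 33820 − 32400 = 1420.

m = 356, n = -50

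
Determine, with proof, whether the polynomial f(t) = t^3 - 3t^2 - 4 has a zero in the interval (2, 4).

Such a root exists.

f(2) = -8 and f(4) = 12, which have opposite signs.
As a polynomial, f is continuous on every closed interval.
By the Intermediate Value Theorem, f takes the value 0 somewhere in the open interval.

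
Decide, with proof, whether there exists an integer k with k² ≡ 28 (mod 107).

No, no such integer exists.

Apply Euler's criterion with the prime 107: 28 is a quadratic residue iff 28^53 ≡ 1 (mod 107), and a non-residue iff it is ≡ −1.
Squaring successively (mod 107): 28^2 = 784 ≡ 35; 28^4 ≡ 35² = 1225 ≡ 48; 28^8 ≡ 48² = 2304 ≡ 57; 28^16 ≡ 57² = 3249 ≡ 39; 28^32 ≡ 39² = 1521 ≡ 23.
Since 53 = 32 + 16 + 4 + 1, 28^53 ≡ 23 · 39 · 48 · 28; multiplying out mod 107: 23·39 = 897 ≡ 41, then 41·48 = 1968 ≡ 42, then 42·28 = 1176 ≡ 106. Thus 28^53 ≡ 106 ≡ −1 (mod 107).
The value −1 means 28 is a non-residue modulo 107, so k² ≡ 28 (mod 107) is impossible.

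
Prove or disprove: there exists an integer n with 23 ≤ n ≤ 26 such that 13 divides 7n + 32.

No, no such integer n in that range exists.

The values of 7n + 32 for n = 23, 24, 25, 26 are 193, 200, 207, 214; reduced mod 13 these are 11, 5, 12, 6.
None is 0, so 13 never divides 7n + 32 on this range.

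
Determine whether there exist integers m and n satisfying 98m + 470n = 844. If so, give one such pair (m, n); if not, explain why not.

m = 23, n = -3

Every value of 98m + 470n is a multiple of gcd(98, 470) = 2; since 2 ∣ 844, solutions exist.
Dividing through by 2 reduces the equation to 49m + 235n = 422.
Dividing repeatedly: 235 = 4·49 + 39, 49 = 1·39 + 10, 39 = 3·10 + 9, 10 = 1·9 + 1, 9 = 9·1 + 0.
Back-substituting, 1 = 10 − 1·9 = 10 − (39 − 3·10) = −39 + 4·10 = −39 + 4·(49 − 1·39) = 4·49 − 5·39 = 4·49 − 5·(235 − 4·49) = −5·235 + 24·49; that is, 49·24 + 235·(-5) = 1.
Scaling by 422 gives the particular solution (m, n) = (10128, -2110).
Subtracting 43·235 from m and adding 43·49 to n gives the tidier solution (23, -3).
Indeed 98·23 + 470·(-3) = 2254 − 1410 = 844.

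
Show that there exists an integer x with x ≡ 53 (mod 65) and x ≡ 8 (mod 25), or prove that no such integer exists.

Here gcd(65, 25) = 5, and both 53 and 8 leave remainder 3 mod 5, so the system is consistent.
The integers ≡ 53 (mod 65) are 53, 118, 183, …; their remainders mod 25 are 3, 18, 8, so x = 183 is the first that is ≡ 8 (mod 25).
Indeed 183 ≡ 53 (mod 65) and 183 ≡ 8 (mod 25).

x = 183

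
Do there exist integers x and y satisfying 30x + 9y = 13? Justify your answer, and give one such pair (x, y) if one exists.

Any value of 30x + 9y is a multiple of gcd(30, 9) = 3.
But 13 = 3·4 + 1, so 3 ∤ 13.
Hence no integers x, y satisfy the equation.

No such integers exist.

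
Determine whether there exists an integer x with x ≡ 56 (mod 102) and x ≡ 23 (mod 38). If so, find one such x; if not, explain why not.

gcd(102, 38) = 2. If x ≡ 56 (mod 102) and x ≡ 23 (mod 38), then x ≡ 56 (mod 2) and x ≡ 23 (mod 2).
But 56 mod 2 = 0 while 23 mod 2 = 1, a contradiction.
Therefore no such x exists.

No such integer exists.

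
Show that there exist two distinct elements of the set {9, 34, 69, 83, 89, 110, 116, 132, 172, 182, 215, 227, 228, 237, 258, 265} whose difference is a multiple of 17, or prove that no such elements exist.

Residues mod 17: 9↦9, 34↦0, 69↦1, 83↦15, 89↦4, 110↦8, 116↦14, 132↦13, 172↦2, 182↦12, 215↦11, 227↦6, 228↦7, 237↦16, 258↦3, 265↦10.
No residue repeats among the 16 elements, so no pair has difference ≡ 0 (mod 17).

No such pair exists.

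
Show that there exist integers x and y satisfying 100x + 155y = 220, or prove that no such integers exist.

x = 27, y = -16

Since gcd(100, 155) = 5 and 220 = 5·44, Bézout's identity guarantees a solution.
Dividing through by 5 reduces the equation to 20x + 31y = 44.
Dividing repeatedly: 31 = 1·20 + 11, 20 = 1·11 + 9, 11 = 1·9 + 2, 9 = 4·2 + 1, 2 = 2·1 + 0.
Back-substituting, 1 = 9 − 4·2 = 9 − 4·(11 − 1·9) = −4·11 + 5·9 = −4·11 + 5·(20 − 1·11) = 5·20 − 9·11 = 5·20 − 9·(31 − 1·20) = −9·31 + 14·20; that is, 20·14 + 31·(-9) = 1.
Times 44: 20·616 + 31·(-396) = 44, so (616, -396) solves it.
Shifting by a multiple of (31, −20) keeps it a solution: x = 616 − 19·31 = 27, y = -396 + 19·20 = -16.
Indeed 100·27 + 155·(-16) = 2700 − 2480 = 220.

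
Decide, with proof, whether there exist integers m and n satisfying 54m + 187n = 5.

m = 149, n = -43

Since gcd(54, 187) = 1, every integer is an integer combination of 54 and 187.
Dividing repeatedly: 187 = 3·54 + 25, 54 = 2·25 + 4, 25 = 6·4 + 1, 4 = 4·1 + 0.
Unwinding: 1 = 25 − 6·4 = 25 − 6·(54 − 2·25) = −6·54 + 13·25 = −6·54 + 13·(187 − 3·54) = 13·187 − 45·54, i.e. 54·(-45) + 187·13 = 1.
Multiplying through by 5: m = (-45)·5 = -225, n = 13·5 = 65 is a solution.
The general solution is m = -225 + 187k, n = 65 − 54k; taking k = 2 gives the smaller pair m = 149, n = -43.
Indeed 54·149 + 187·(-43) = 8046 − 8041 = 5.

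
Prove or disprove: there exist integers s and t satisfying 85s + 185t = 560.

s = 24, t = -8

Since gcd(85, 185) = 5 and 560 = 5·112, Bézout's identity guarantees a solution.
Dividing through by 5 reduces the equation to 17s + 37t = 112.
Run the Euclidean algorithm on 37 and 17: 37 = 2·17 + 3, 17 = 5·3 + 2, 3 = 1·2 + 1, 2 = 2·1 + 0.
Unwinding: 1 = 3 − 1·2 = 3 − (17 − 5·3) = −17 + 6·3 = −17 + 6·(37 − 2·17) = 6·37 − 13·17, i.e. 17·(-13) + 37·6 = 1.
Scaling by 112 gives the particular solution (s, t) = (-1456, 672).
Shifting by a multiple of (37, −17) keeps it a solution: s = -1456 + 40·37 = 24, t = 672 − 40·17 = -8.
Indeed 85·24 + 185·(-8) = 2040 − 1480 = 560.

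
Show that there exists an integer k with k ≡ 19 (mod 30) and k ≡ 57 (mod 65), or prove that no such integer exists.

Both moduli are multiples of 5 = gcd(30, 65), so any solution would satisfy k ≡ 19 and k ≡ 57 modulo 5 simultaneously.
These are incompatible: 19 − 57 = -38 is not divisible by 5.
Hence the system has no solution.

No such integer exists.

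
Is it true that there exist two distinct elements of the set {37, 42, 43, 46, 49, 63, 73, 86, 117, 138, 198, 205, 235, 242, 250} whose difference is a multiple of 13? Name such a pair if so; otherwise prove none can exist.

37 mod 13 = 11 and 63 mod 13 = 11, so 63 − 37 = 26 = 2·13.

37 and 63 are such a pair.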